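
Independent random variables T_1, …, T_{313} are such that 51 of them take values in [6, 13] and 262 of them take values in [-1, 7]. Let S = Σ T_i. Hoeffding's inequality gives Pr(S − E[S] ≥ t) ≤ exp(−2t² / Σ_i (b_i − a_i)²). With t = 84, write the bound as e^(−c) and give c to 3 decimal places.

0.732

Σ(b_i − a_i)² = 51·7² + 262·8² = 19267.
c = 2t² / 19267 = 2·84² / 19267 = 0.7324.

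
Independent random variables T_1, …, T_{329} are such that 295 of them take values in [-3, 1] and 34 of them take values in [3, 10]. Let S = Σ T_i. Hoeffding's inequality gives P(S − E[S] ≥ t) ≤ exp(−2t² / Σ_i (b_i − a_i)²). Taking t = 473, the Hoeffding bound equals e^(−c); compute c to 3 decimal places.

Σ(b_i − a_i)² = 295·4² + 34·7² = 6386.
c = 2t² / 6386 = 2·473² / 6386 = 70.0686.

70.069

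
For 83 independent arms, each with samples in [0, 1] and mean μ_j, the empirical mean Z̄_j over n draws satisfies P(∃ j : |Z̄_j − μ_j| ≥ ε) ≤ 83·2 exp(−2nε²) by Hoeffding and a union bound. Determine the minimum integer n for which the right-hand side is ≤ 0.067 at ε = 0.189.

110

Need 2·83·exp(−2nε²) ≤ 0.067, i.e. exp(−2nε²) ≤ 0.067/166.
So 2nε² ≥ ln(166/0.067) = 7.815050.
Hence n ≥ 7.815050/(2·0.189²) = 109.390.
The smallest integer n is 110.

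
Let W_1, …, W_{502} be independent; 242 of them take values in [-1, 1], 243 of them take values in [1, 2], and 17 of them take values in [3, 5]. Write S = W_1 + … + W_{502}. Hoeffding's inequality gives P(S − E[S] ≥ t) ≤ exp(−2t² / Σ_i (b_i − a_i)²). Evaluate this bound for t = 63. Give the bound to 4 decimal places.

0.0020

Σ(b_i − a_i)² = 242·2² + 243·1² + 17·2² = 1279.
Exponent = 2·63² / 1279 = 6.20641.
Bound = exp(−6.20641) = 0.00202.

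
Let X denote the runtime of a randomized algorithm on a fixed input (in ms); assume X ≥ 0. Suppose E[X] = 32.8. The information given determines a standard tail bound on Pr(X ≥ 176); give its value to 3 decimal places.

0.186

Only the mean of a non-negative variable is known, so Markov's inequality is the applicable tail bound.
Markov's inequality: for a non-negative random variable, Pr(X ≥ a) ≤ E[X]/a.
Here E[X] = 32.8 and a = 176, so the bound is 32.8/176 = 0.1864.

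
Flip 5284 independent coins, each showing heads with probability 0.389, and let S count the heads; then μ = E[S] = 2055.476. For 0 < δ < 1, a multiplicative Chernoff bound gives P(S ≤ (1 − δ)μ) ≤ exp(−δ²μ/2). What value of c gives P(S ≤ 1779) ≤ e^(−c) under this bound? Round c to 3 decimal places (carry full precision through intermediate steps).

Write 1779 = (1 − δ)μ, so δ = 1 − 1779/2055.476 = 0.134507…
Then the exponent is δ²μ/2 = (μ − 1779)²/(2μ) = 18.593985.

18.594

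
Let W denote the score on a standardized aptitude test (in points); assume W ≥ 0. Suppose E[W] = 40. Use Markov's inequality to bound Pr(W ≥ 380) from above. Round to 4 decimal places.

Markov's inequality: for a non-negative random variable, Pr(W ≥ a) ≤ E[W]/a.
Here E[W] = 40 and a = 380, so the bound is 40/380 = 0.1053.

0.1053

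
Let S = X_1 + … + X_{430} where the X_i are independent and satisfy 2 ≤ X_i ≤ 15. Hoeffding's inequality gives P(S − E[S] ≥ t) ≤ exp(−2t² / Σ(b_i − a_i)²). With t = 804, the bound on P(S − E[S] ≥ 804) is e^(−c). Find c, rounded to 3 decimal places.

17.790

Σ(b_i − a_i)² = 430·(13)² = 72670.
c = 2t²/72670 = 2·804²/72670 = 17.7904.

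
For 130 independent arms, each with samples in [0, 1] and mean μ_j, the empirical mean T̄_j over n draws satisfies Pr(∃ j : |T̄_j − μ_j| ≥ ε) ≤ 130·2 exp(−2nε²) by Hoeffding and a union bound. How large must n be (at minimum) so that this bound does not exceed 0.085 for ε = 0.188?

114

Need 2·130·exp(−2nε²) ≤ 0.085, i.e. exp(−2nε²) ≤ 0.085/260.
So 2nε² ≥ ln(260/0.085) = 8.025786.
Hence n ≥ 8.025786/(2·0.188²) = 113.538.
The smallest integer n is 114.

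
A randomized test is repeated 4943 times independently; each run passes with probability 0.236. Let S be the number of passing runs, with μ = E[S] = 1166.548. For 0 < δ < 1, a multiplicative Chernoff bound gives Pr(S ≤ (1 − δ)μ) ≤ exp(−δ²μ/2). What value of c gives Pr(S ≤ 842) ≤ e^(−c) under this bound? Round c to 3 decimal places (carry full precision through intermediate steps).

Write 842 = (1 − δ)μ, so δ = 1 − 842/1166.548 = 0.2782123…
Then the exponent is δ²μ/2 = (μ − 842)²/(2μ) = 45.146622.

45.147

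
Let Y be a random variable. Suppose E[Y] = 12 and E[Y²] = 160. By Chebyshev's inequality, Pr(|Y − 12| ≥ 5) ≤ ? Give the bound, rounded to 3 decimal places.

0.640

Var(Y) = E[Y²] − (E[Y])² = 160 − 144 = 16.
Chebyshev's inequality: Pr(|Y − μ| ≥ t) ≤ Var(Y)/t² = 16/25 = 0.6400.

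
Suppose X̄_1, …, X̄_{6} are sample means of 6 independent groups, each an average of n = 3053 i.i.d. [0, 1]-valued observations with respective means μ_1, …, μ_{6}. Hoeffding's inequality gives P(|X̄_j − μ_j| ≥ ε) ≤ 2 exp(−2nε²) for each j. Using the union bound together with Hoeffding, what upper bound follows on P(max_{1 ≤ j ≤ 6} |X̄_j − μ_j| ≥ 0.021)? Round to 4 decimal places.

Per-experiment Hoeffding bound: 2·exp(−2·3053·0.021²) = 2·exp(−2.69275) = 0.13539.
Union bound over 6 events: 6·0.13539 = 0.81234.

0.8123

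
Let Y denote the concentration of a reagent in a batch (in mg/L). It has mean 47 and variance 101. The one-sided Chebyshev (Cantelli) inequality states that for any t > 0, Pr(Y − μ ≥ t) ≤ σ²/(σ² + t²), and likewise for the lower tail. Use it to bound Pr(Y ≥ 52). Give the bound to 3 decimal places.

Here σ² = 101 and t = 5, so σ² + t² = 126.
Cantelli's bound: 101/126 = 0.8016.

0.802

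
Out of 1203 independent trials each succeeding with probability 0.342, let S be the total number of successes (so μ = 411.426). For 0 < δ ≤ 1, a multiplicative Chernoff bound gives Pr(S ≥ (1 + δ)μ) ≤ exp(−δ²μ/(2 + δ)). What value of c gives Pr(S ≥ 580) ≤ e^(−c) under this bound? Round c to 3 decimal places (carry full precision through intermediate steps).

28.663

Write 580 = (1 + δ)μ, so δ = 580/411.426 − 1 = 0.409731…
Then the exponent is δ²μ/(2 + δ) = (580 − μ)² / (μ·(2 + δ)) = 28.662950.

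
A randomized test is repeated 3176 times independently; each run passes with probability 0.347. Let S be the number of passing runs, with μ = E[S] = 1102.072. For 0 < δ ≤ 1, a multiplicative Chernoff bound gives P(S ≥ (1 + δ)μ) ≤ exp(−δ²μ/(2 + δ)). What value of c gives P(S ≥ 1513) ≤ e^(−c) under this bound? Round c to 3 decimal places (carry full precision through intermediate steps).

Write 1513 = (1 + δ)μ, so δ = 1513/1102.072 − 1 = 0.3728686…
Then the exponent is δ²μ/(2 + δ) = (1513 − μ)² / (μ·(2 + δ)) = 64.572532.

64.573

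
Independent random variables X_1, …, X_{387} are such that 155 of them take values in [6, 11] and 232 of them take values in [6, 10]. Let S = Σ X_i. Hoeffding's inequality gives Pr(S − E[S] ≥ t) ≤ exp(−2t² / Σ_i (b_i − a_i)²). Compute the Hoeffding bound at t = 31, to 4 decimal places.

0.7762

Σ(b_i − a_i)² = 155·5² + 232·4² = 7587.
Exponent = 2·31² / 7587 = 0.25333.
Bound = exp(−0.25333) = 0.77621.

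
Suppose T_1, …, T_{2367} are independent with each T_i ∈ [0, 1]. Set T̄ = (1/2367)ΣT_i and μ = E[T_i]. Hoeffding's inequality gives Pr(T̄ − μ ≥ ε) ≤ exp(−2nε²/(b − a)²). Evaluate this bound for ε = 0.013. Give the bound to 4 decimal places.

Exponent: 2nε²/(b − a)² = 2·2367·0.013² / 1² = 0.80005.
Bound = exp(−0.80005) = 0.44931.

0.4493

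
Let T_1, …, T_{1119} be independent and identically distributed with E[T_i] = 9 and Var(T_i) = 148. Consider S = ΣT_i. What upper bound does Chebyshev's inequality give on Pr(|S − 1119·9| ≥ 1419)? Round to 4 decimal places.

Var(S) = n·Var(T_i) = 1119·148 = 165612.
Chebyshev: Pr(|S − 1119·9| ≥ 1419) ≤ Var(S)/1419² = 165612/2013561 = 0.0822.

0.0822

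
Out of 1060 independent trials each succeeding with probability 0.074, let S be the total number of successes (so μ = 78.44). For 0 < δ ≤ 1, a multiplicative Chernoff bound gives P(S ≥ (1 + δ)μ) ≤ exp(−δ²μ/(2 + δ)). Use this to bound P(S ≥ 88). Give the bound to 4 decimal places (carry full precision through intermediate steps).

Write 88 = (1 + δ)μ, so δ = 88/78.44 − 1 = 0.1218766…
Then the exponent is δ²μ/(2 + δ) = (88 − μ)² / (μ·(2 + δ)) = 0.549108.
Bound = exp(−0.549108) = 0.57746.

0.5775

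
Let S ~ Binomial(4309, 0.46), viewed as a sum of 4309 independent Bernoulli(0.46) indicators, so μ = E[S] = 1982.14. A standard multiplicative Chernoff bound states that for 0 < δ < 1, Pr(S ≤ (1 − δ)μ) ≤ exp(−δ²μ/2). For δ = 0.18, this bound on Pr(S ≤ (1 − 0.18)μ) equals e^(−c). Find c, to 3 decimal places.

c = δ²μ/2 = 0.18²·1982.14/2 = 32.1107.

32.111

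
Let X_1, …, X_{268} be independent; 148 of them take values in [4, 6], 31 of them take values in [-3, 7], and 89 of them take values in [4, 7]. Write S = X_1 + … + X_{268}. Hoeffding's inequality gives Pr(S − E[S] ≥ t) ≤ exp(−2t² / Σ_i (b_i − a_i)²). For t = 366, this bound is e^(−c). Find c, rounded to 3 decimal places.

Σ(b_i − a_i)² = 148·2² + 31·10² + 89·3² = 4493.
c = 2t² / 4493 = 2·366² / 4493 = 59.6288.

59.629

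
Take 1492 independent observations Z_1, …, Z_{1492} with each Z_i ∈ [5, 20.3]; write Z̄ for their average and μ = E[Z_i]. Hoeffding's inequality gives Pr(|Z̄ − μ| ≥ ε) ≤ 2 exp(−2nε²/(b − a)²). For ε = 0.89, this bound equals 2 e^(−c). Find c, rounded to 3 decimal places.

c = 2nε²/(b − a)² = 2·1492·0.89² / 15.3² = 10.0971.

10.097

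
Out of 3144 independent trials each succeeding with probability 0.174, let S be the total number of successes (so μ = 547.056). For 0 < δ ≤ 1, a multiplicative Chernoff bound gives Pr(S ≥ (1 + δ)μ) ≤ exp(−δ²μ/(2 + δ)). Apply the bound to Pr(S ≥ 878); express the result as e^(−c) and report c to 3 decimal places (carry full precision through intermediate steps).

Write 878 = (1 + δ)μ, so δ = 878/547.056 − 1 = 0.6049545…
Then the exponent is δ²μ/(2 + δ) = (878 − μ)² / (μ·(2 + δ)) = 76.855879.

76.856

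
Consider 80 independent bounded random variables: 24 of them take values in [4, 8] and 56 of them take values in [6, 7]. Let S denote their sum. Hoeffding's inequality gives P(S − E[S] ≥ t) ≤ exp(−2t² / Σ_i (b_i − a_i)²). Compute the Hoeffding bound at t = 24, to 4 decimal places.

0.0729

Σ(b_i − a_i)² = 24·4² + 56·1² = 440.
Exponent = 2·24² / 440 = 2.61818.
Bound = exp(−2.61818) = 0.07294.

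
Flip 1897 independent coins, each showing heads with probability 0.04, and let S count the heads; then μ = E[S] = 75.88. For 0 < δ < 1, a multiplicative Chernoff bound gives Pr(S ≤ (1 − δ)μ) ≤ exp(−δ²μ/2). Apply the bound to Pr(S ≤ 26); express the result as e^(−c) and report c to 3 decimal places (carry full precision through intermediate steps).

Write 26 = (1 − δ)μ, so δ = 1 − 26/75.88 = 0.6573537…
Then the exponent is δ²μ/2 = (μ − 26)²/(2μ) = 16.394402.

16.394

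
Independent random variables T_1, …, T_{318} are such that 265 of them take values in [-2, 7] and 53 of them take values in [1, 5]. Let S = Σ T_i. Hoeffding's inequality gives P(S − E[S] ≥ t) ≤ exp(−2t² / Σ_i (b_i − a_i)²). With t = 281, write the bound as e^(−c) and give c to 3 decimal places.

Σ(b_i − a_i)² = 265·9² + 53·4² = 22313.
c = 2t² / 22313 = 2·281² / 22313 = 7.0776.

7.078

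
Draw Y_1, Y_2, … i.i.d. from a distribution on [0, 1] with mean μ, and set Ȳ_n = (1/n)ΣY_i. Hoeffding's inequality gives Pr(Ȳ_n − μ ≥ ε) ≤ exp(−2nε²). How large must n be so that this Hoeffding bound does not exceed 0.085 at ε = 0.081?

188

Require exp(−2nε²) ≤ 0.085, i.e. 2nε² ≥ ln(1/0.085) = 2.465104.
So n ≥ 2.465104 / (2·0.081²) = 187.860.
The smallest integer n is 188.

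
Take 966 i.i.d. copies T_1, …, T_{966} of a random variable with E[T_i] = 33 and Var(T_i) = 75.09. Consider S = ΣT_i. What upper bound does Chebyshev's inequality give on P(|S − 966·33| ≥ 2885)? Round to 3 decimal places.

Var(S) = n·Var(T_i) = 966·75.09 = 72536.94.
Chebyshev: P(|S − 966·33| ≥ 2885) ≤ Var(S)/2885² = 72536.94/8323225 = 0.0087.

0.009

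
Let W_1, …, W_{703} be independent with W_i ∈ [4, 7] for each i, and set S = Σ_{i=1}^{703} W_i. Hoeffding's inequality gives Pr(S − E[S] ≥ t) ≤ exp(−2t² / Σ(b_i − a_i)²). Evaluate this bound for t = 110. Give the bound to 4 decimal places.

0.0218

Σ(b_i − a_i)² = 703·(3)² = 6327.
Exponent = 2·110²/6327 = 3.8249.
Bound = exp(−3.8249) = 0.02182.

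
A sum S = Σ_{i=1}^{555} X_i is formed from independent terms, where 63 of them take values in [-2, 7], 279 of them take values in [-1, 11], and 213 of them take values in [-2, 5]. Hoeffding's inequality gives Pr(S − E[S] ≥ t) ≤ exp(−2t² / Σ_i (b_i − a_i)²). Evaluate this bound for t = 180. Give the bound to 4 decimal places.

0.3125

Σ(b_i − a_i)² = 63·9² + 279·12² + 213·7² = 55716.
Exponent = 2·180² / 55716 = 1.16304.
Bound = exp(−1.16304) = 0.31253.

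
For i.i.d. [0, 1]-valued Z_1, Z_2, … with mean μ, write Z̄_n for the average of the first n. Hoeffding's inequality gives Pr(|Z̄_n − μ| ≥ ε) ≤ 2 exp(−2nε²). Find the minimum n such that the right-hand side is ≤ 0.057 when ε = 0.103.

168

Require 2·exp(−2nε²) ≤ 0.057, i.e. 2nε² ≥ ln(2/0.057) = 3.557851.
So n ≥ 3.557851 / (2·0.103²) = 167.681.
The smallest integer n is 168.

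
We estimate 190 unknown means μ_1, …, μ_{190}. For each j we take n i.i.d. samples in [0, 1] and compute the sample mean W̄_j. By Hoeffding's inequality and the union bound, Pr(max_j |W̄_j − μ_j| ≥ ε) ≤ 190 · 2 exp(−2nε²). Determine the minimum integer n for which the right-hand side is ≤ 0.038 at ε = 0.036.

3554

Need 2·190·exp(−2nε²) ≤ 0.038, i.e. exp(−2nε²) ≤ 0.038/380.
So 2nε² ≥ ln(380/0.038) = 9.210340.
Hence n ≥ 9.210340/(2·0.036²) = 3553.372.
The smallest integer n is 3554.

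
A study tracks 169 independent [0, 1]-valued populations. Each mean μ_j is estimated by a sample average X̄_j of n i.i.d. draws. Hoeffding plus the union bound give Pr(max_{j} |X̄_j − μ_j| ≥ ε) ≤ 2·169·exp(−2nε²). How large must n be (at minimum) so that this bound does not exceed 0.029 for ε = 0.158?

188

Need 2·169·exp(−2nε²) ≤ 0.029, i.e. exp(−2nε²) ≤ 0.029/338.
So 2nε² ≥ ln(338/0.029) = 9.363505.
Hence n ≥ 9.363505/(2·0.158²) = 187.540.
The smallest integer n is 188.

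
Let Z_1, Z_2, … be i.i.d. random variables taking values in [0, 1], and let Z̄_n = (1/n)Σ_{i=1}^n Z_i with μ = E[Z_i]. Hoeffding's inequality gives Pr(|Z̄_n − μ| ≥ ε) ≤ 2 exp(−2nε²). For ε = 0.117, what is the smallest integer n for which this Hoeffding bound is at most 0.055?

132

Require 2·exp(−2nε²) ≤ 0.055, i.e. 2nε² ≥ ln(2/0.055) = 3.593569.
So n ≥ 3.593569 / (2·0.117²) = 131.258.
The smallest integer n is 132.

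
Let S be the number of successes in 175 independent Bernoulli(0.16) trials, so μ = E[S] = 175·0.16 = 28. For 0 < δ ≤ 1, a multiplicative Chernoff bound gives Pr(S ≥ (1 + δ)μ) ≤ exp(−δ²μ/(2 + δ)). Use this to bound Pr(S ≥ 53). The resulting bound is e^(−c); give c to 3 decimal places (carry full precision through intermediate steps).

7.716

Write 53 = (1 + δ)μ, so δ = 53/28 − 1 = 0.8928571…
Then the exponent is δ²μ/(2 + δ) = (53 − μ)² / (μ·(2 + δ)) = 7.716049.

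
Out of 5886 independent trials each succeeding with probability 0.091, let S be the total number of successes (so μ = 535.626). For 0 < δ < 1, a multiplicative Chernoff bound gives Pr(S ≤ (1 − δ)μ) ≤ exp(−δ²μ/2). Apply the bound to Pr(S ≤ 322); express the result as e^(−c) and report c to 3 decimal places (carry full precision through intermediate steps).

42.601

Write 322 = (1 − δ)μ, so δ = 1 − 322/535.626 = 0.3988343…
Then the exponent is δ²μ/2 = (μ − 322)²/(2μ) = 42.600684.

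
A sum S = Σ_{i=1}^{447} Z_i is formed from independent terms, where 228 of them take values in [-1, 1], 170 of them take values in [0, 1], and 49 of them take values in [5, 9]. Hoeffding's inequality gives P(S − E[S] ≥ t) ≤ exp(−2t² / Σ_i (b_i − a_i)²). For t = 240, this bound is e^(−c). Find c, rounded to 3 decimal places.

61.736

Σ(b_i − a_i)² = 228·2² + 170·1² + 49·4² = 1866.
c = 2t² / 1866 = 2·240² / 1866 = 61.7363.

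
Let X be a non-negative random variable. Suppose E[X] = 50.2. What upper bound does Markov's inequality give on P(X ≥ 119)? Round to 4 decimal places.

Markov's inequality: for a non-negative random variable, P(X ≥ a) ≤ E[X]/a.
Here E[X] = 50.2 and a = 119, so the bound is 50.2/119 = 0.4218.

0.4218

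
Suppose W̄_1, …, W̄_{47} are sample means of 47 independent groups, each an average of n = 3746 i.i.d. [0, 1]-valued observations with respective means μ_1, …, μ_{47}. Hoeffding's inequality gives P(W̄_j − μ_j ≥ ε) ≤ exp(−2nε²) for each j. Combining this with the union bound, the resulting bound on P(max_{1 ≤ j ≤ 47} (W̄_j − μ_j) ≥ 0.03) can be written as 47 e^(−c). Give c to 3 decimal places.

6.743

Union bound over the 47 events: P(max_{1 ≤ j ≤ 47} (W̄_j − μ_j) ≥ 0.03) ≤ 47·exp(−2nε²) = 47 exp(−2·3746·0.03²).
So c = 2·3746·0.03² = 6.7428.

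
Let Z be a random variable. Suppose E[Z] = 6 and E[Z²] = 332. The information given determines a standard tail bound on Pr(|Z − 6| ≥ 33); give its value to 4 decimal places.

0.2718

The first two moments determine the variance, so Chebyshev's inequality is the sharpest standard bound available.
Var(Z) = E[Z²] − (E[Z])² = 332 − 36 = 296.
Chebyshev's inequality: Pr(|Z − μ| ≥ t) ≤ Var(Z)/t² = 296/1089 = 0.2718.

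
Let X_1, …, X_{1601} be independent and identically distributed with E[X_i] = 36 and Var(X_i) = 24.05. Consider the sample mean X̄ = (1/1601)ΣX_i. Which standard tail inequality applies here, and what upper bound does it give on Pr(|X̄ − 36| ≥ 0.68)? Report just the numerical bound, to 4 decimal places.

0.0325

With mean and variance of each term known, Chebyshev's inequality bounds the deviation of the sum (or sample mean).
Var(X̄) = Var(X_i)/n = 24.05/1601 = 0.015022.
Chebyshev: Pr(|X̄ − 36| ≥ 0.68) ≤ Var(X̄)/(0.68)² = 24.05/(1601·0.68²) = 0.0325.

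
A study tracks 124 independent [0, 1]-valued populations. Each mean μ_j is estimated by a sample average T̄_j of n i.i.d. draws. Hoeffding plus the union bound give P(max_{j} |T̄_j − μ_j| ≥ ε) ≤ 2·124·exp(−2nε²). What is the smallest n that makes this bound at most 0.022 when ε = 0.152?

202

Need 2·124·exp(−2nε²) ≤ 0.022, i.e. exp(−2nε²) ≤ 0.022/248.
So 2nε² ≥ ln(248/0.022) = 9.330142.
Hence n ≥ 9.330142/(2·0.152²) = 201.916.
The smallest integer n is 202.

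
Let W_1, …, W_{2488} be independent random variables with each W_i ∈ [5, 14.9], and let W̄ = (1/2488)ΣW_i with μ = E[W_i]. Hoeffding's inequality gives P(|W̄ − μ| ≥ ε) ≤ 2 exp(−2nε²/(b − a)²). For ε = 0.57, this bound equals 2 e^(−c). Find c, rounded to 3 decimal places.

16.495

c = 2nε²/(b − a)² = 2·2488·0.57² / 9.9² = 16.4953.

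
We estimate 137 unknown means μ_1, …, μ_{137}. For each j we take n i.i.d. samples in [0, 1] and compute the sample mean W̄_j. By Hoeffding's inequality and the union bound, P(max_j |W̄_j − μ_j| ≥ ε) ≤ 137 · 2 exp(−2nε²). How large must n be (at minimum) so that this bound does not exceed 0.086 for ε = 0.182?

Need 2·137·exp(−2nε²) ≤ 0.086, i.e. exp(−2nε²) ≤ 0.086/274.
So 2nε² ≥ ln(274/0.086) = 8.066536.
Hence n ≥ 8.066536/(2·0.182²) = 121.763.
The smallest integer n is 122.

122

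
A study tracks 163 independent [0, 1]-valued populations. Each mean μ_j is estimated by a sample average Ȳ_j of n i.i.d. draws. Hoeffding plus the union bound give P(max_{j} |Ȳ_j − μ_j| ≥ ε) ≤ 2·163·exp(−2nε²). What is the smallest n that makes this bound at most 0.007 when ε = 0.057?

Need 2·163·exp(−2nε²) ≤ 0.007, i.e. exp(−2nε²) ≤ 0.007/326.
So 2nε² ≥ ln(326/0.007) = 10.748743.
Hence n ≥ 10.748743/(2·0.057²) = 1654.162.
The smallest integer n is 1655.

1655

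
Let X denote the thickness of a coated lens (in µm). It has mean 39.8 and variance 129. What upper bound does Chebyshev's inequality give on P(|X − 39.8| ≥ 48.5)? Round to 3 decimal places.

Chebyshev: P(|X − μ| ≥ t) ≤ Var(X)/t².
Bound = 129 / 2352.25 = 0.0548.

0.055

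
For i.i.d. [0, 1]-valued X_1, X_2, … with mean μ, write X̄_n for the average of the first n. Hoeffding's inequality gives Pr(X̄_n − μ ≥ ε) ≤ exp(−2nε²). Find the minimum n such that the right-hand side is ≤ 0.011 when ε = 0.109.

Require exp(−2nε²) ≤ 0.011, i.e. 2nε² ≥ ln(1/0.011) = 4.509860.
So n ≥ 4.509860 / (2·0.109²) = 189.793.
The smallest integer n is 190.

190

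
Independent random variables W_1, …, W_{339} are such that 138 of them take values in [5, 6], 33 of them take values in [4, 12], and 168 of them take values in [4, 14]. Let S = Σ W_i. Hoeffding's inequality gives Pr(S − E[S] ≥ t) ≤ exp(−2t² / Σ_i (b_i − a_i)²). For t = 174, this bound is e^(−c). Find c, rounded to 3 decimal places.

3.179

Σ(b_i − a_i)² = 138·1² + 33·8² + 168·10² = 19050.
c = 2t² / 19050 = 2·174² / 19050 = 3.1786.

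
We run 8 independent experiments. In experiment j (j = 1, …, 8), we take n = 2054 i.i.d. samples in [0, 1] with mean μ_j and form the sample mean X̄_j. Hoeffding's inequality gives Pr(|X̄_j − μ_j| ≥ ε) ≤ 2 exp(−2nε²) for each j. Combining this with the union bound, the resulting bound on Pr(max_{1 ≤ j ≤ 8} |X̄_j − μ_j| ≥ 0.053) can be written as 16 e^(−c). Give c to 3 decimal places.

11.539

Union bound over the 8 events: Pr(max_{1 ≤ j ≤ 8} |X̄_j − μ_j| ≥ 0.053) ≤ 8·2·exp(−2nε²) = 16 exp(−2·2054·0.053²).
So c = 2·2054·0.053² = 11.5394.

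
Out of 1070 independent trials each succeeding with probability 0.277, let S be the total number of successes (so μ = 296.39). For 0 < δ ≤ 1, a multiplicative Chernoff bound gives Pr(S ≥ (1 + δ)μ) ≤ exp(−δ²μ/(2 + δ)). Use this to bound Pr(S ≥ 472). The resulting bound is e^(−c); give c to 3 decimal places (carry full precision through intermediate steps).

Write 472 = (1 + δ)μ, so δ = 472/296.39 − 1 = 0.5924964…
Then the exponent is δ²μ/(2 + δ) = (472 − μ)² / (μ·(2 + δ)) = 40.134401.

40.134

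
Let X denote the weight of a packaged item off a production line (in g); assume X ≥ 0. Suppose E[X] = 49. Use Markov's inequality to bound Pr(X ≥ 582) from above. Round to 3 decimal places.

Markov's inequality: for a non-negative random variable, Pr(X ≥ a) ≤ E[X]/a.
Here E[X] = 49 and a = 582, so the bound is 49/582 = 0.0842.

0.084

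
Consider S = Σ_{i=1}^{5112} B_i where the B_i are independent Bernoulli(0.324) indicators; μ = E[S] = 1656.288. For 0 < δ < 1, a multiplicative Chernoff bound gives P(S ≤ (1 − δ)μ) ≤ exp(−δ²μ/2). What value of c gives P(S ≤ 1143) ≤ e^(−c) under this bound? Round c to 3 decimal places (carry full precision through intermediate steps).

79.535

Write 1143 = (1 − δ)μ, so δ = 1 − 1143/1656.288 = 0.3099026…
Then the exponent is δ²μ/2 = (μ − 1143)²/(2μ) = 79.534649.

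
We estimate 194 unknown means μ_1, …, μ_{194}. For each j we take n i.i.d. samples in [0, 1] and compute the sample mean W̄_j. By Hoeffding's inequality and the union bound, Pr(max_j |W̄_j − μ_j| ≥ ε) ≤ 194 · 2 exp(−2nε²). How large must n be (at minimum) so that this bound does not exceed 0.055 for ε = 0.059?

Need 2·194·exp(−2nε²) ≤ 0.055, i.e. exp(−2nε²) ≤ 0.055/388.
So 2nε² ≥ ln(388/0.055) = 8.861427.
Hence n ≥ 8.861427/(2·0.059²) = 1272.828.
The smallest integer n is 1273.

1273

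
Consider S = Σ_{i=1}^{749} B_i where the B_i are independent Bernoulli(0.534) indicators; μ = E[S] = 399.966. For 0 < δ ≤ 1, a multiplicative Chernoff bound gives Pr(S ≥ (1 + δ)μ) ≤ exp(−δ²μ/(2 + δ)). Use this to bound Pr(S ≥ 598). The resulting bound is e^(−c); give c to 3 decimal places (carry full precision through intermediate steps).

39.297

Write 598 = (1 + δ)μ, so δ = 598/399.966 − 1 = 0.4951271…
Then the exponent is δ²μ/(2 + δ) = (598 − μ)² / (μ·(2 + δ)) = 39.297396.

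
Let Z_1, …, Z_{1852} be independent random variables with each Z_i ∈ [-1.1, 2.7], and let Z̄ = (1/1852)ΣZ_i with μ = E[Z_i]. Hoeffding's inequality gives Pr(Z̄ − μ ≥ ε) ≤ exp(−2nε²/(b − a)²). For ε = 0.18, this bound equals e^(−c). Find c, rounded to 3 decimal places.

8.311

c = 2nε²/(b − a)² = 2·1852·0.18² / 3.8² = 8.3109.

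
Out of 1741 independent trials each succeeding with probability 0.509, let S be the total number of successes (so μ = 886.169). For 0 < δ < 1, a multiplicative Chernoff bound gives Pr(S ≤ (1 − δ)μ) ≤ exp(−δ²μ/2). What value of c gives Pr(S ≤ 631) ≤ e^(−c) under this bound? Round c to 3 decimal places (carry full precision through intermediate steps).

Write 631 = (1 − δ)μ, so δ = 1 − 631/886.169 = 0.2879462…
Then the exponent is δ²μ/2 = (μ − 631)²/(2μ) = 36.737473.

36.737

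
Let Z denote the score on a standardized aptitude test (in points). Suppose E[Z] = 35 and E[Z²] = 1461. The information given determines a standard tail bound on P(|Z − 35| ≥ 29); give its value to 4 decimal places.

0.2806

The first two moments determine the variance, so Chebyshev's inequality is the sharpest standard bound available.
Var(Z) = E[Z²] − (E[Z])² = 1461 − 1225 = 236.
Chebyshev's inequality: P(|Z − μ| ≥ t) ≤ Var(Z)/t² = 236/841 = 0.2806.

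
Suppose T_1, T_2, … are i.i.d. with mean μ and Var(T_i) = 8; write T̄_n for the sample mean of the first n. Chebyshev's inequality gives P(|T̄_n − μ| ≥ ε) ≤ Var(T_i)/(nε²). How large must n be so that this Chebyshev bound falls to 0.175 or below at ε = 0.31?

Require 8/(n·0.31²) ≤ 0.175, i.e. n ≥ 8/(0.175·0.31²) = 475.695.
The smallest integer n is 476.

476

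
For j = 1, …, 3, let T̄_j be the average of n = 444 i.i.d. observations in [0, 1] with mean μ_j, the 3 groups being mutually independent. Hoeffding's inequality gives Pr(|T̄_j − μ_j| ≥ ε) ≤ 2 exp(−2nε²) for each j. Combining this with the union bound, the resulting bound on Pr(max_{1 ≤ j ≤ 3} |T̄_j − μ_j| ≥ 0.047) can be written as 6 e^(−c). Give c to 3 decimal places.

Union bound over the 3 events: Pr(max_{1 ≤ j ≤ 3} |T̄_j − μ_j| ≥ 0.047) ≤ 3·2·exp(−2nε²) = 6 exp(−2·444·0.047²).
So c = 2·444·0.047² = 1.9616.

1.962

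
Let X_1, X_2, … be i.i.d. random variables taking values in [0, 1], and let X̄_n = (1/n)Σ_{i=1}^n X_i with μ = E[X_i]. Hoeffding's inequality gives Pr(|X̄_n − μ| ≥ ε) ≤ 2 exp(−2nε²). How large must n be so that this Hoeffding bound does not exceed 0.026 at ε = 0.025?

3475

Require 2·exp(−2nε²) ≤ 0.026, i.e. 2nε² ≥ ln(2/0.026) = 4.342806.
So n ≥ 4.342806 / (2·0.025²) = 3474.245.
The smallest integer n is 3475.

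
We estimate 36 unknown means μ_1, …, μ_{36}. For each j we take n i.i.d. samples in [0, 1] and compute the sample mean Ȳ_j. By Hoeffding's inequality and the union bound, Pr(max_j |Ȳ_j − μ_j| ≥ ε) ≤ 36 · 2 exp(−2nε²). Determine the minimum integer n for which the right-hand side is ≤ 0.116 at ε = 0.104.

298

Need 2·36·exp(−2nε²) ≤ 0.116, i.e. exp(−2nε²) ≤ 0.116/72.
So 2nε² ≥ ln(72/0.116) = 6.430831.
Hence n ≥ 6.430831/(2·0.104²) = 297.283.
The smallest integer n is 298.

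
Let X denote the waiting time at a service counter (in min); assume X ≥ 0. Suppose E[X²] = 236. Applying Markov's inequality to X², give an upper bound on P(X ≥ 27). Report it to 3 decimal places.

0.324

Since X ≥ 0, the event {X ≥ 27} is the same as {X² ≥ 729}.
Markov's inequality applied to X² gives P(X² ≥ 729) ≤ E[X²]/729 = 236/729 = 0.3237.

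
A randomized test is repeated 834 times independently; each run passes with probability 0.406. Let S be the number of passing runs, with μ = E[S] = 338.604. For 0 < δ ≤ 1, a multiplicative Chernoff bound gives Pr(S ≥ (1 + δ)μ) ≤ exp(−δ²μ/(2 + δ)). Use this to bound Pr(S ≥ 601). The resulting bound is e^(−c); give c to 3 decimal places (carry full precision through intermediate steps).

73.277

Write 601 = (1 + δ)μ, so δ = 601/338.604 − 1 = 0.7749347…
Then the exponent is δ²μ/(2 + δ) = (601 − μ)² / (μ·(2 + δ)) = 73.277318.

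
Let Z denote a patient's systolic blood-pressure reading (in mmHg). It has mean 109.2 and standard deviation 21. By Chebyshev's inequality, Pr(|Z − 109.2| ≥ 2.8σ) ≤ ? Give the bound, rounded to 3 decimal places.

Chebyshev: Pr(|Z − μ| ≥ t) ≤ Var(Z)/t².
Var(Z) = σ² = 21² = 441.
t = 2.8·21 = 58.8.
Bound = 441 / 3457.44 = 0.1276.

0.128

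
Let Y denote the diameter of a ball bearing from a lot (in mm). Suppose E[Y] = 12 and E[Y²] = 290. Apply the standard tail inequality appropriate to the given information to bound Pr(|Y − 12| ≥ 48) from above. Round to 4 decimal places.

The first two moments determine the variance, so Chebyshev's inequality is the sharpest standard bound available.
Var(Y) = E[Y²] − (E[Y])² = 290 − 144 = 146.
Chebyshev's inequality: Pr(|Y − μ| ≥ t) ≤ Var(Y)/t² = 146/2304 = 0.0634.

0.0634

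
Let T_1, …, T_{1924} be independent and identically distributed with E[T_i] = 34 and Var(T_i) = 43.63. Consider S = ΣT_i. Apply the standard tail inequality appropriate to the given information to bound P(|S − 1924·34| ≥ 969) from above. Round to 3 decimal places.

With mean and variance of each term known, Chebyshev's inequality bounds the deviation of the sum (or sample mean).
Var(S) = n·Var(T_i) = 1924·43.63 = 83944.12.
Chebyshev: P(|S − 1924·34| ≥ 969) ≤ Var(S)/969² = 83944.12/938961 = 0.0894.

0.089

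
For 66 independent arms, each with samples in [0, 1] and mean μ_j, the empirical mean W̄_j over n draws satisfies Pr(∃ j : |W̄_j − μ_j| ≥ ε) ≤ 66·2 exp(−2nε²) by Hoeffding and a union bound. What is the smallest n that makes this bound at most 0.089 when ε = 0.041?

2172

Need 2·66·exp(−2nε²) ≤ 0.089, i.e. exp(−2nε²) ≤ 0.089/132.
So 2nε² ≥ ln(132/0.089) = 7.301921.
Hence n ≥ 7.301921/(2·0.041²) = 2171.898.
The smallest integer n is 2172.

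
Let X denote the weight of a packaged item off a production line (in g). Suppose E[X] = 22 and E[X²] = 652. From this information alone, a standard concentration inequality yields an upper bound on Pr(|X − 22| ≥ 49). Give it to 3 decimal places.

The first two moments determine the variance, so Chebyshev's inequality is the sharpest standard bound available.
Var(X) = E[X²] − (E[X])² = 652 − 484 = 168.
Chebyshev's inequality: Pr(|X − μ| ≥ t) ≤ Var(X)/t² = 168/2401 = 0.0700.

0.070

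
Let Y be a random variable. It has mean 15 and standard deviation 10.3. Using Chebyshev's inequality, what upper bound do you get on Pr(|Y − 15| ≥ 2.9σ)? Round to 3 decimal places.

Chebyshev: Pr(|Y − μ| ≥ t) ≤ Var(Y)/t².
Var(Y) = σ² = 10.3² = 106.09.
t = 2.9·10.3 = 29.87.
Bound = 106.09 / 892.2169 = 0.1189.

0.119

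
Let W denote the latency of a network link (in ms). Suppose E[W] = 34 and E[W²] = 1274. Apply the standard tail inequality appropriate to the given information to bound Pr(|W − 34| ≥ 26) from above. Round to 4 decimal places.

The first two moments determine the variance, so Chebyshev's inequality is the sharpest standard bound available.
Var(W) = E[W²] − (E[W])² = 1274 − 1156 = 118.
Chebyshev's inequality: Pr(|W − μ| ≥ t) ≤ Var(W)/t² = 118/676 = 0.1746.

0.1746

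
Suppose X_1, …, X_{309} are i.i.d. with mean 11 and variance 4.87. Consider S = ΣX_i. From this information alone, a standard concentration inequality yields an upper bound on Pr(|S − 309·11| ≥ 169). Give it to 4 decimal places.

0.0527

With mean and variance of each term known, Chebyshev's inequality bounds the deviation of the sum (or sample mean).
Var(S) = n·Var(X_i) = 309·4.87 = 1504.83.
Chebyshev: Pr(|S − 309·11| ≥ 169) ≤ Var(S)/169² = 1504.83/28561 = 0.0527.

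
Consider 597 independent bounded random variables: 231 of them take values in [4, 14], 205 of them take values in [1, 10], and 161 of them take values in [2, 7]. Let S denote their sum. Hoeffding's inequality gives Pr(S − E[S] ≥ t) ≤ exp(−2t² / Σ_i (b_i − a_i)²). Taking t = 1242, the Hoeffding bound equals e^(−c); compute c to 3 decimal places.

Σ(b_i − a_i)² = 231·10² + 205·9² + 161·5² = 43730.
c = 2t² / 43730 = 2·1242² / 43730 = 70.5495.

70.549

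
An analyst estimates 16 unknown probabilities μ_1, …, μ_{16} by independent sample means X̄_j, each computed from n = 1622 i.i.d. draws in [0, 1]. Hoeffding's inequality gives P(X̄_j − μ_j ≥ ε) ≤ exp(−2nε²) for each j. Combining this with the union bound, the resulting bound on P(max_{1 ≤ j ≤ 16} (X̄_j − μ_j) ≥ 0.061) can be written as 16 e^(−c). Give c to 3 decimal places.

12.071

Union bound over the 16 events: P(max_{1 ≤ j ≤ 16} (X̄_j − μ_j) ≥ 0.061) ≤ 16·exp(−2nε²) = 16 exp(−2·1622·0.061²).
So c = 2·1622·0.061² = 12.0709.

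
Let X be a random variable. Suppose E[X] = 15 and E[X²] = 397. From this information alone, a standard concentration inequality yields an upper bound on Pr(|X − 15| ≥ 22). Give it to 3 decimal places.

The first two moments determine the variance, so Chebyshev's inequality is the sharpest standard bound available.
Var(X) = E[X²] − (E[X])² = 397 − 225 = 172.
Chebyshev's inequality: Pr(|X − μ| ≥ t) ≤ Var(X)/t² = 172/484 = 0.3554.

0.355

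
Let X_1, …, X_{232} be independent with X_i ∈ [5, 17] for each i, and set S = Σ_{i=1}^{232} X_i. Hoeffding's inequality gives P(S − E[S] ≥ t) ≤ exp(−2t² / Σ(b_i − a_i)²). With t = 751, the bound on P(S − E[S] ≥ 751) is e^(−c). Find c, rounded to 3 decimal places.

Σ(b_i − a_i)² = 232·(12)² = 33408.
c = 2t²/33408 = 2·751²/33408 = 33.7644.

33.764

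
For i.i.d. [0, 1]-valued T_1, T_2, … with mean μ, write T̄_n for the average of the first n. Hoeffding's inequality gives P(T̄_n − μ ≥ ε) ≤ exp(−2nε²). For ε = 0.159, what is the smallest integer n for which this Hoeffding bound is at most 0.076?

51

Require exp(−2nε²) ≤ 0.076, i.e. 2nε² ≥ ln(1/0.076) = 2.577022.
So n ≥ 2.577022 / (2·0.159²) = 50.968.
The smallest integer n is 51.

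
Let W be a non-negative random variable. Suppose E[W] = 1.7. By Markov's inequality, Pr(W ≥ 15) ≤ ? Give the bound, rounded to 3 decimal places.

0.113

Markov's inequality: for a non-negative random variable, Pr(W ≥ a) ≤ E[W]/a.
Here E[W] = 1.7 and a = 15, so the bound is 1.7/15 = 0.1133.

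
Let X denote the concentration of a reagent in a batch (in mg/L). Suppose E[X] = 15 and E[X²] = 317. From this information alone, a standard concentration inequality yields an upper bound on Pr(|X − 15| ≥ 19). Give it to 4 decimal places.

The first two moments determine the variance, so Chebyshev's inequality is the sharpest standard bound available.
Var(X) = E[X²] − (E[X])² = 317 − 225 = 92.
Chebyshev's inequality: Pr(|X − μ| ≥ t) ≤ Var(X)/t² = 92/361 = 0.2548.

0.2548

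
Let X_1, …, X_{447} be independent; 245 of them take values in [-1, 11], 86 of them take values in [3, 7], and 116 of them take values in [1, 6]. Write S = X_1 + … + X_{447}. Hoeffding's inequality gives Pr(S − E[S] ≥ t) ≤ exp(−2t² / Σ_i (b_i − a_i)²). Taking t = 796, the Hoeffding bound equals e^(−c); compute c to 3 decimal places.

Σ(b_i − a_i)² = 245·12² + 86·4² + 116·5² = 39556.
c = 2t² / 39556 = 2·796² / 39556 = 32.0364.

32.036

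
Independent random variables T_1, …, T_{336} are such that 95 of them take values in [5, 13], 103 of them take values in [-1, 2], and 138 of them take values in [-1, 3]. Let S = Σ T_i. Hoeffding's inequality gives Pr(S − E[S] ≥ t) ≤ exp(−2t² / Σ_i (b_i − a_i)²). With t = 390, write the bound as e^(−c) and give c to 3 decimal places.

Σ(b_i − a_i)² = 95·8² + 103·3² + 138·4² = 9215.
c = 2t² / 9215 = 2·390² / 9215 = 33.0114.

33.011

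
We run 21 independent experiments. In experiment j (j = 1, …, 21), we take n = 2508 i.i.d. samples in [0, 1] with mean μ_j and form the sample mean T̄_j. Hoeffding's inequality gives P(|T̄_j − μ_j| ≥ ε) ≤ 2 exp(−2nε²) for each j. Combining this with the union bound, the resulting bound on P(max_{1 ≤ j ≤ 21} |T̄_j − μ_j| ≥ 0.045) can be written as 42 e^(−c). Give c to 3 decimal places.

Union bound over the 21 events: P(max_{1 ≤ j ≤ 21} |T̄_j − μ_j| ≥ 0.045) ≤ 21·2·exp(−2nε²) = 42 exp(−2·2508·0.045²).
So c = 2·2508·0.045² = 10.1574.

10.157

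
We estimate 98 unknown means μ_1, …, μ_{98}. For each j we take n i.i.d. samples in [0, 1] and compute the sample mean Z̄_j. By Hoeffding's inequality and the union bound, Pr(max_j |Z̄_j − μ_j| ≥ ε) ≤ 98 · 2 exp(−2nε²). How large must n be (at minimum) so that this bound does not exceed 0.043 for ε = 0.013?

Need 2·98·exp(−2nε²) ≤ 0.043, i.e. exp(−2nε²) ≤ 0.043/196.
So 2nε² ≥ ln(196/0.043) = 8.424670.
Hence n ≥ 8.424670/(2·0.013²) = 24925.059.
The smallest integer n is 24926.

24926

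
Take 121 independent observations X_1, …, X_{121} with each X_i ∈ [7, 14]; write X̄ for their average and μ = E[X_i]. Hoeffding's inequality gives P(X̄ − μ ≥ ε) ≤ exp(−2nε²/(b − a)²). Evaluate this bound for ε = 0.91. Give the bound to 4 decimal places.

0.0167

Exponent: 2nε²/(b − a)² = 2·121·0.91² / 7² = 4.08980.
Bound = exp(−4.08980) = 0.01674.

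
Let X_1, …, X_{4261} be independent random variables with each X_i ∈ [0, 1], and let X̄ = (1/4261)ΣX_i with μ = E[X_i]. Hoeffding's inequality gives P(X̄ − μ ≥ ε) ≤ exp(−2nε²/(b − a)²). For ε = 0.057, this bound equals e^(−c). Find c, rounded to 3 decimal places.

27.688

c = 2nε²/(b − a)² = 2·4261·0.057² / 1² = 27.6880.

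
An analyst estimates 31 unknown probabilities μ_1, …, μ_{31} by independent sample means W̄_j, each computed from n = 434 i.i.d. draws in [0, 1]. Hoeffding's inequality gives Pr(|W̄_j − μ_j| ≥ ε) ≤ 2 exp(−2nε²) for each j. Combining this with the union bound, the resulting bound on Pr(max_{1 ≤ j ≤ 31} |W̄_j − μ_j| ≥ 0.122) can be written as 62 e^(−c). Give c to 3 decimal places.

12.919

Union bound over the 31 events: Pr(max_{1 ≤ j ≤ 31} |W̄_j − μ_j| ≥ 0.122) ≤ 31·2·exp(−2nε²) = 62 exp(−2·434·0.122²).
So c = 2·434·0.122² = 12.9193.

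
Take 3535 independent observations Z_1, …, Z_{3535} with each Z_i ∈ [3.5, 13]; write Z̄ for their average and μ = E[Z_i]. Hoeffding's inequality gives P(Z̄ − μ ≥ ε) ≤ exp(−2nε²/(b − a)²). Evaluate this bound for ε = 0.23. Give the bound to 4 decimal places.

0.0159

Exponent: 2nε²/(b − a)² = 2·3535·0.23² / 9.5² = 4.14408.
Bound = exp(−4.14408) = 0.01586.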